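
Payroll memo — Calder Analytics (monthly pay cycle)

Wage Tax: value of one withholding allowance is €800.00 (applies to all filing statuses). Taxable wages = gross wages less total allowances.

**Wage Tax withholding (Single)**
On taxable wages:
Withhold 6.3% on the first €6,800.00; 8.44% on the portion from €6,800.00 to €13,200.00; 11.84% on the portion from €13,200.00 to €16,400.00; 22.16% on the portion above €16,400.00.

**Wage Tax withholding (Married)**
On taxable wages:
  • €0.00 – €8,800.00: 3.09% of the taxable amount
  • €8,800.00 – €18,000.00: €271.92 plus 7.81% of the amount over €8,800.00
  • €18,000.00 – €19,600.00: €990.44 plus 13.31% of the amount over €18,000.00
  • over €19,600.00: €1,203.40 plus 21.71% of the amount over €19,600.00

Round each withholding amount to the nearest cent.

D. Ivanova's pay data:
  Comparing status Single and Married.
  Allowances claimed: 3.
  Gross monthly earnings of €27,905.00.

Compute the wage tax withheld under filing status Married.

Wage Tax (Married): taxable = €27,905.00 − 3×€800.00 = €25,505.00
  €1,203.40 + 21.71% × (€25,505.00 − €19,600.00) = €1,203.40 + 21.71% × €5,905.00 = €2,485.38

€2,485.38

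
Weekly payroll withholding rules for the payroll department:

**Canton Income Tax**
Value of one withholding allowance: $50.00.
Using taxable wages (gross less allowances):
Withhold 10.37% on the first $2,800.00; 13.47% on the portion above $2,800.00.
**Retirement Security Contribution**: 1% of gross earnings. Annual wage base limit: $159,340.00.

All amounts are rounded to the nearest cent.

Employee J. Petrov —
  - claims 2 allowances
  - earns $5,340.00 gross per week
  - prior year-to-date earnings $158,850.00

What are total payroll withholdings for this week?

$623.93

Canton Income Tax: taxable = $5,340.00 − 2×$50.00 = $5,240.00
  $290.36 + 13.47% × ($5,240.00 − $2,800.00) = $290.36 + 13.47% × $2,440.00 = $619.03
Retirement Security Contribution: cap $159,340.00 − YTD $158,850.00 = $490.00 subject; 1% × $490.00 = $4.90
Total: $619.03 + $4.90 = $623.93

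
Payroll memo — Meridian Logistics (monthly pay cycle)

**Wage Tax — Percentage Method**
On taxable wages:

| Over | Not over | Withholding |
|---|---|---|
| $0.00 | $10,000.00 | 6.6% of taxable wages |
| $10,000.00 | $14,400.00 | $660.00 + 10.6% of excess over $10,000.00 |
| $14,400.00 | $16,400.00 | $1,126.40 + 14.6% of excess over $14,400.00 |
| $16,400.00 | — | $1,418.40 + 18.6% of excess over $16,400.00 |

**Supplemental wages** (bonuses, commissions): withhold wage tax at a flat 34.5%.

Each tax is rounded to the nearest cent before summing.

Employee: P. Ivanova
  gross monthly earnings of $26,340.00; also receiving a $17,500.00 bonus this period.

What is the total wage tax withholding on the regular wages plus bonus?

$9,304.74

Wage Tax: taxable = $26,340.00
  $1,418.40 + 18.6% × ($26,340.00 − $16,400.00) = $1,418.40 + 18.6% × $9,940.00 = $3,267.24
Supplemental (34.5% flat on bonus): 34.5% × $17,500.00 = $6,037.50
Total wage tax: $3,267.24 + $6,037.50 = $9,304.74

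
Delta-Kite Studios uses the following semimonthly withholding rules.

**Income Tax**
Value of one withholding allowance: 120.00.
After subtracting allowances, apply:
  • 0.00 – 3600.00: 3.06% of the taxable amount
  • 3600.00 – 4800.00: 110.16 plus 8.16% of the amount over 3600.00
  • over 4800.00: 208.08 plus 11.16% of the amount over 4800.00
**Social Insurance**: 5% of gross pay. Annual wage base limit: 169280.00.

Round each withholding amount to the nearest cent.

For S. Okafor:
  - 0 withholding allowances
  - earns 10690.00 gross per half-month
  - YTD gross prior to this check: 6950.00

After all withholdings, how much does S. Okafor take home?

9290.10

Income Tax: taxable = 10690.00
  208.08 + 11.16% × (10690.00 − 4800.00) = 208.08 + 11.16% × 5890.00 = 865.40
Social Insurance: 5% × 10690.00 = 534.50
Total withheld: 865.40 + 534.50 = 1399.90
Net pay: 10690.00 − 1399.90 = 9290.10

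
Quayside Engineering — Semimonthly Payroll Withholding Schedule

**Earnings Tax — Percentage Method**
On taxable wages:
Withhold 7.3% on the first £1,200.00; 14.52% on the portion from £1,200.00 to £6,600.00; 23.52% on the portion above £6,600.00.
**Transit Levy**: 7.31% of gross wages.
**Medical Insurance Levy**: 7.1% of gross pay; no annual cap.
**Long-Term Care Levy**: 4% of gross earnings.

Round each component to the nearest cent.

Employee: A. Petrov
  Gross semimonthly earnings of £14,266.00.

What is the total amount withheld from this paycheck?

Earnings Tax: taxable = £14,266.00
  £871.68 + 23.52% × (£14,266.00 − £6,600.00) = £871.68 + 23.52% × £7,666.00 = £2,674.72
Transit Levy: 7.31% × £14,266.00 = £1,042.84
Medical Insurance Levy: 7.1% × £14,266.00 = £1,012.89
Long-Term Care Levy: 4% × £14,266.00 = £570.64
Total: £2,674.72 + £1,042.84 + £1,012.89 + £570.64 = £5,301.09

£5,301.09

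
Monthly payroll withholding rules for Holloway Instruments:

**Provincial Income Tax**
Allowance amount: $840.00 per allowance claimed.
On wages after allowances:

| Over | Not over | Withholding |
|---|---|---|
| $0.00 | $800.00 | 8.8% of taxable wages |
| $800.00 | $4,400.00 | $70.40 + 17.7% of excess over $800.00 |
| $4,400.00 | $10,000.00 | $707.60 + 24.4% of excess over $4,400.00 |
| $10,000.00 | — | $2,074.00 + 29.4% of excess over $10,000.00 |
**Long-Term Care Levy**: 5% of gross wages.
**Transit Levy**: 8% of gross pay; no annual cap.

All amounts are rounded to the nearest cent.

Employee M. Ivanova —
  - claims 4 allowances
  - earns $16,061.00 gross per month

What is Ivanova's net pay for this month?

$11,104.98

Provincial Income Tax: taxable = $16,061.00 − 4×$840.00 = $12,701.00
  $2,074.00 + 29.4% × ($12,701.00 − $10,000.00) = $2,074.00 + 29.4% × $2,701.00 = $2,868.09
Long-Term Care Levy: 5% × $16,061.00 = $803.05
Transit Levy: 8% × $16,061.00 = $1,284.88
Total withheld: $2,868.09 + $803.05 + $1,284.88 = $4,956.02
Net pay: $16,061.00 − $4,956.02 = $11,104.98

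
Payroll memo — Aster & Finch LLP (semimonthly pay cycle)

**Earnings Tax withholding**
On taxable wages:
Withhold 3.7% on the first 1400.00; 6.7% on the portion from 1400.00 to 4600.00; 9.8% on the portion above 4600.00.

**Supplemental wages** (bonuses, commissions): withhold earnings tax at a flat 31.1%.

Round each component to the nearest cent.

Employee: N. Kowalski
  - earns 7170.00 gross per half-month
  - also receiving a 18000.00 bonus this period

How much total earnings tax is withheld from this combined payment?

Earnings Tax: taxable = 7170.00
  266.20 + 9.8% × (7170.00 − 4600.00) = 266.20 + 9.8% × 2570.00 = 518.06
Supplemental (31.1% flat on bonus): 31.1% × 18000.00 = 5598.00
Total earnings tax: 518.06 + 5598.00 = 6116.06

6116.06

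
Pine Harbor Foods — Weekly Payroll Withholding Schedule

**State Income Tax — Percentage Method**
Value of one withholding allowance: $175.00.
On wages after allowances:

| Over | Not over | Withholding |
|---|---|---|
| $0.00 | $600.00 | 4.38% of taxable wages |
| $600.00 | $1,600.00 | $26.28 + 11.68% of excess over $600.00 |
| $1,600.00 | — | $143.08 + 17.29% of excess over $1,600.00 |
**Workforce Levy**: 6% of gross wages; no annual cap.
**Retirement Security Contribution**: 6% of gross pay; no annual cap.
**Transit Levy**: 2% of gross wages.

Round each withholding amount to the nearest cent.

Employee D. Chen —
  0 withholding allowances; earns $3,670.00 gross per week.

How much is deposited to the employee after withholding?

$2,655.22

State Income Tax: taxable = $3,670.00
  $143.08 + 17.29% × ($3,670.00 − $1,600.00) = $143.08 + 17.29% × $2,070.00 = $500.98
Workforce Levy: 6% × $3,670.00 = $220.20
Retirement Security Contribution: 6% × $3,670.00 = $220.20
Transit Levy: 2% × $3,670.00 = $73.40
Total withheld: $500.98 + $220.20 + $220.20 + $73.40 = $1,014.78
Net pay: $3,670.00 − $1,014.78 = $2,655.22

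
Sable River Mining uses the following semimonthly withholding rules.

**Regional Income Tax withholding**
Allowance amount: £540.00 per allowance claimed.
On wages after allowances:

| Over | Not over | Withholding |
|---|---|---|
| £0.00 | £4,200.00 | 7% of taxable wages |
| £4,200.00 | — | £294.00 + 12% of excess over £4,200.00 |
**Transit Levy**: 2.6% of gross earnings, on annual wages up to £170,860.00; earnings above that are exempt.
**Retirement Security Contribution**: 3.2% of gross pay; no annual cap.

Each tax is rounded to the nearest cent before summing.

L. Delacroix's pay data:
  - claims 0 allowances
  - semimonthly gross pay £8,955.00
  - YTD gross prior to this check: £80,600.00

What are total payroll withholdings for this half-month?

£1,383.99

Regional Income Tax: taxable = £8,955.00
  £294.00 + 12% × (£8,955.00 − £4,200.00) = £294.00 + 12% × £4,755.00 = £864.60
Transit Levy: 2.6% × £8,955.00 = £232.83
Retirement Security Contribution: 3.2% × £8,955.00 = £286.56
Total: £864.60 + £232.83 + £286.56 = £1,383.99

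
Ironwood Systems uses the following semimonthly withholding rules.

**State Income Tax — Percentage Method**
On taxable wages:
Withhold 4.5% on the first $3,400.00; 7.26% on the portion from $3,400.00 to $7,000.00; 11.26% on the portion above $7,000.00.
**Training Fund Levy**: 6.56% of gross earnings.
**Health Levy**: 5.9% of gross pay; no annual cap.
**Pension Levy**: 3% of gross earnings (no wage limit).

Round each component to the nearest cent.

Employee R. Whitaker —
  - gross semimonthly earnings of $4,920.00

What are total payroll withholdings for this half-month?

State Income Tax: taxable = $4,920.00
  $153.00 + 7.26% × ($4,920.00 − $3,400.00) = $153.00 + 7.26% × $1,520.00 = $263.35
Training Fund Levy: 6.56% × $4,920.00 = $322.75
Health Levy: 5.9% × $4,920.00 = $290.28
Pension Levy: 3% × $4,920.00 = $147.60
Total: $263.35 + $322.75 + $290.28 + $147.60 = $1,023.98

$1,023.98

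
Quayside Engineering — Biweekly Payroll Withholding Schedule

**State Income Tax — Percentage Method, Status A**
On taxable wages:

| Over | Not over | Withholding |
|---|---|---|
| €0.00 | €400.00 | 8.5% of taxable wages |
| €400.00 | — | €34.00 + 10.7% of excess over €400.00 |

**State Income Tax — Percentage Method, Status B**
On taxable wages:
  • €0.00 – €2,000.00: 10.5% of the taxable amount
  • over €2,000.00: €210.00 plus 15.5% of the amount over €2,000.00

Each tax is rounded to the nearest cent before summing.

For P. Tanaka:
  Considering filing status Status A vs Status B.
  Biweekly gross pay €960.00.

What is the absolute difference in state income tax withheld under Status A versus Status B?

€6.88

State Income Tax (Status A): taxable = €960.00
  €34.00 + 10.7% × (€960.00 − €400.00) = €34.00 + 10.7% × €560.00 = €93.92
State Income Tax (Status B): taxable = €960.00
  10.5% × €960.00 = €100.80
Difference: |€93.92 − €100.80| = €6.88 (higher under Status B)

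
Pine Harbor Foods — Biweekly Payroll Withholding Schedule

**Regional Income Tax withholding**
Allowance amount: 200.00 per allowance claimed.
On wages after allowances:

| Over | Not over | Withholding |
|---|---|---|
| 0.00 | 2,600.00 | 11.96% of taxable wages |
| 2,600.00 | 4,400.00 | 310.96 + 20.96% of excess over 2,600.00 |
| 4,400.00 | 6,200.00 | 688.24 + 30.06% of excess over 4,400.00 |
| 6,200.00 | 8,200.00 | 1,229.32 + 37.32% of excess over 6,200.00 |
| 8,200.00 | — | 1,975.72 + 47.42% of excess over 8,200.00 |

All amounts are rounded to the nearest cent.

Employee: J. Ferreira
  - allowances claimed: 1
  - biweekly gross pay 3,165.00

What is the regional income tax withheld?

387.46

Regional Income Tax: taxable = 3,165.00 − 1×200.00 = 2,965.00
  310.96 + 20.96% × (2,965.00 − 2,600.00) = 310.96 + 20.96% × 365.00 = 387.46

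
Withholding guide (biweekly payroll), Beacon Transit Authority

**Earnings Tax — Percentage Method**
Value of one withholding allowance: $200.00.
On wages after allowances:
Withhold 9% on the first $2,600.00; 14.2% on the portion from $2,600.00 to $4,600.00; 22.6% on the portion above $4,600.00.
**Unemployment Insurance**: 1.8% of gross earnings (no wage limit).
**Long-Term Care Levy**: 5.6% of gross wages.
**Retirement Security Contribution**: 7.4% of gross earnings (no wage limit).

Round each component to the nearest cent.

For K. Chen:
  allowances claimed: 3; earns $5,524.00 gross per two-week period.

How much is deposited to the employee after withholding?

Earnings Tax: taxable = $5,524.00 − 3×$200.00 = $4,924.00
  $518.00 + 22.6% × ($4,924.00 − $4,600.00) = $518.00 + 22.6% × $324.00 = $591.22
Unemployment Insurance: 1.8% × $5,524.00 = $99.43
Long-Term Care Levy: 5.6% × $5,524.00 = $309.34
Retirement Security Contribution: 7.4% × $5,524.00 = $408.78
Total withheld: $591.22 + $99.43 + $309.34 + $408.78 = $1,408.77
Net pay: $5,524.00 − $1,408.77 = $4,115.23

$4,115.23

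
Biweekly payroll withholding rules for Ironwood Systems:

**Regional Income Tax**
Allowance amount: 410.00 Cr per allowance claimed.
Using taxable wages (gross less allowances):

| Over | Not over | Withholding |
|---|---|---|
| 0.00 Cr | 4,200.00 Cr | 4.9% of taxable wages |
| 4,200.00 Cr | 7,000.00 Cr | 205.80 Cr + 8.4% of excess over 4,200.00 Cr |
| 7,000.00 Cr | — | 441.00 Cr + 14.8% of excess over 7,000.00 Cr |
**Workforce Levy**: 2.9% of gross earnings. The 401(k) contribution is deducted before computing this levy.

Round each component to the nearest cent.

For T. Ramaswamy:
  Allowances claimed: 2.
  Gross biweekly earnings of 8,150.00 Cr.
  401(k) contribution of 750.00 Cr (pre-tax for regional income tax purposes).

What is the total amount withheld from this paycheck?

Regional Income Tax: taxable = 8,150.00 Cr − 750.00 Cr − 2×410.00 Cr = 6,580.00 Cr
  205.80 Cr + 8.4% × (6,580.00 Cr − 4,200.00 Cr) = 205.80 Cr + 8.4% × 2,380.00 Cr = 405.72 Cr
Workforce Levy: 2.9% × 7,400.00 Cr = 214.60 Cr
Total: 405.72 Cr + 214.60 Cr = 620.32 Cr

620.32 Cr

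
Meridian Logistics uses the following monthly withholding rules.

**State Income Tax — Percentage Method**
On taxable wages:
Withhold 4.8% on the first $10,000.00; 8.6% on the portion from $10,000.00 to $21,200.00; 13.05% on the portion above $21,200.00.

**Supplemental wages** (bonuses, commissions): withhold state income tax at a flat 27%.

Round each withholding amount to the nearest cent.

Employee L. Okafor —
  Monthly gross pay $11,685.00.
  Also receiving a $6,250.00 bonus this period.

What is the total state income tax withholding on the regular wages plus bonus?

$2,312.41

State Income Tax: taxable = $11,685.00
  $480.00 + 8.6% × ($11,685.00 − $10,000.00) = $480.00 + 8.6% × $1,685.00 = $624.91
Supplemental (27% flat on bonus): 27% × $6,250.00 = $1,687.50
Total state income tax: $624.91 + $1,687.50 = $2,312.41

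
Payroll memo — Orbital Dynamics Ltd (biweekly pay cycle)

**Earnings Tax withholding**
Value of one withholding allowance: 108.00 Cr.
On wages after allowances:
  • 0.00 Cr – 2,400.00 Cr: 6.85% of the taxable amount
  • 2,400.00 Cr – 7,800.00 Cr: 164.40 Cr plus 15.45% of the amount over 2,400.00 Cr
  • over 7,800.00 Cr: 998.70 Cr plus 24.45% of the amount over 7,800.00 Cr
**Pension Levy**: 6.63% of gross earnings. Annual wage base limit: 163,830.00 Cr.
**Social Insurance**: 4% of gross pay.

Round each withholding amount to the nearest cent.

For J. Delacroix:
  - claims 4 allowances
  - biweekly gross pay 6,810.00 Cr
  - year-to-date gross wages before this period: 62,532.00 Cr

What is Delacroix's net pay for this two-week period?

Earnings Tax: taxable = 6,810.00 Cr − 4×108.00 Cr = 6,378.00 Cr
  164.40 Cr + 15.45% × (6,378.00 Cr − 2,400.00 Cr) = 164.40 Cr + 15.45% × 3,978.00 Cr = 779.00 Cr
Pension Levy: 6.63% × 6,810.00 Cr = 451.50 Cr
Social Insurance: 4% × 6,810.00 Cr = 272.40 Cr
Total withheld: 779.00 Cr + 451.50 Cr + 272.40 Cr = 1,502.90 Cr
Net pay: 6,810.00 Cr − 1,502.90 Cr = 5,307.10 Cr

5,307.10 Cr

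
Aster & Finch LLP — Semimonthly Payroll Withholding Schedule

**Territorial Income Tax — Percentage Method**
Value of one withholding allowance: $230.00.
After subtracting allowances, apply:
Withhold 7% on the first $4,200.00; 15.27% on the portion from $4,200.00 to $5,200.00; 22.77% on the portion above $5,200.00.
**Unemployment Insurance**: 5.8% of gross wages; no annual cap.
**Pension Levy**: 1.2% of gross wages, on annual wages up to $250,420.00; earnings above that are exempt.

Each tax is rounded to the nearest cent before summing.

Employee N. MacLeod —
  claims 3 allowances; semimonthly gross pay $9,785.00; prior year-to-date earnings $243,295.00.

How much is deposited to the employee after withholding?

$7,798.38

Territorial Income Tax: taxable = $9,785.00 − 3×$230.00 = $9,095.00
  $446.70 + 22.77% × ($9,095.00 − $5,200.00) = $446.70 + 22.77% × $3,895.00 = $1,333.59
Unemployment Insurance: 5.8% × $9,785.00 = $567.53
Pension Levy: cap $250,420.00 − YTD $243,295.00 = $7,125.00 subject; 1.2% × $7,125.00 = $85.50
Total withheld: $1,333.59 + $567.53 + $85.50 = $1,986.62
Net pay: $9,785.00 − $1,986.62 = $7,798.38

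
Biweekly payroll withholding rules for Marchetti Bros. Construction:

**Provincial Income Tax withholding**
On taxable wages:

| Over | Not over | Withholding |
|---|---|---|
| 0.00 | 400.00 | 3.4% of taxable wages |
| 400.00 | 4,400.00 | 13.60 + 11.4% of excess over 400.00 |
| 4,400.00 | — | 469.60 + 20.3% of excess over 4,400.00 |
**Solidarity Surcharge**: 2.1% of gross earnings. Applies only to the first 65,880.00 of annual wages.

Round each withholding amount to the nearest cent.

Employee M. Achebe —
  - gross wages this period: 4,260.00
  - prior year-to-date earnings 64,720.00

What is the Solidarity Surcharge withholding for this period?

24.36

Solidarity Surcharge: cap 65,880.00 − YTD 64,720.00 = 1,160.00 subject; 2.1% × 1,160.00 = 24.36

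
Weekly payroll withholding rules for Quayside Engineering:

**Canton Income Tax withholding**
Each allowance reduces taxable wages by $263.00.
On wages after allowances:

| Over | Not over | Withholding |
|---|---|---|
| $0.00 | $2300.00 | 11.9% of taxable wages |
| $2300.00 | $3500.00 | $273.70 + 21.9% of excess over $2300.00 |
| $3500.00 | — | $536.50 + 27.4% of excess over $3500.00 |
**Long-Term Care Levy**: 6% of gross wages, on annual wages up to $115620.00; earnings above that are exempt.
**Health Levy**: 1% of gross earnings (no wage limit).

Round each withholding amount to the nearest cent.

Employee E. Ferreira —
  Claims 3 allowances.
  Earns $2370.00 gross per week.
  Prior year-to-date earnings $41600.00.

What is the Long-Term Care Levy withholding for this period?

Long-Term Care Levy: 6% × $2370.00 = $142.20

$142.20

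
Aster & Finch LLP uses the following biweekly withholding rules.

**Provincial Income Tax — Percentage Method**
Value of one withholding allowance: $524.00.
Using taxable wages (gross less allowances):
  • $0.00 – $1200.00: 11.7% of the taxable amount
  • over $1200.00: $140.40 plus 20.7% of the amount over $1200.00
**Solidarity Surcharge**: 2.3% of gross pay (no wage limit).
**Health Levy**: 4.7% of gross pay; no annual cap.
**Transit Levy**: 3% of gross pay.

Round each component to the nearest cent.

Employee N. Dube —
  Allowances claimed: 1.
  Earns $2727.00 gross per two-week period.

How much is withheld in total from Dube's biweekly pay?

Provincial Income Tax: taxable = $2727.00 − 1×$524.00 = $2203.00
  $140.40 + 20.7% × ($2203.00 − $1200.00) = $140.40 + 20.7% × $1003.00 = $348.02
Solidarity Surcharge: 2.3% × $2727.00 = $62.72
Health Levy: 4.7% × $2727.00 = $128.17
Transit Levy: 3% × $2727.00 = $81.81
Total: $348.02 + $62.72 + $128.17 + $81.81 = $620.72

$620.72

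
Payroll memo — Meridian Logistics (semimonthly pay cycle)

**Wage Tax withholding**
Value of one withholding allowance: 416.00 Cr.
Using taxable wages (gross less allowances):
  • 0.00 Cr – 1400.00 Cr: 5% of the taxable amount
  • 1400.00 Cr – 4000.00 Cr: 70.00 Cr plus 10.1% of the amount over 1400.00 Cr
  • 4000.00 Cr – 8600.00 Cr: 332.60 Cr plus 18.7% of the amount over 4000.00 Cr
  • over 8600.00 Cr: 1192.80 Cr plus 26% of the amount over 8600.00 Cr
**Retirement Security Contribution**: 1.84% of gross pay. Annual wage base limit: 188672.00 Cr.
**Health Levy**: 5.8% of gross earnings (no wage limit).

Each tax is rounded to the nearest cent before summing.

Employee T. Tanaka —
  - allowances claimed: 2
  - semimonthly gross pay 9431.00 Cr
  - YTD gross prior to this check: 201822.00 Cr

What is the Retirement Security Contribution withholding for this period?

0.00 Cr

Retirement Security Contribution: YTD 201822.00 Cr ≥ cap 188672.00 Cr → 0.00 Cr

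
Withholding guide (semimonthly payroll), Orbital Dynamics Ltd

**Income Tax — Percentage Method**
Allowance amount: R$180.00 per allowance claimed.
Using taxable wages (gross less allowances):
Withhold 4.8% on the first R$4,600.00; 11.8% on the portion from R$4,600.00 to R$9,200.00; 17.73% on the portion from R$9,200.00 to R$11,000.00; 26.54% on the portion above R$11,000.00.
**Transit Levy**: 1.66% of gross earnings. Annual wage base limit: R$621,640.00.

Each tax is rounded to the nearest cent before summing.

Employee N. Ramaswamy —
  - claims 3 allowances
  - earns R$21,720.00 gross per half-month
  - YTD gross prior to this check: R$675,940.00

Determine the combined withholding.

R$3,784.51

Income Tax: taxable = R$21,720.00 − 3×R$180.00 = R$21,180.00
  R$1,082.74 + 26.54% × (R$21,180.00 − R$11,000.00) = R$1,082.74 + 26.54% × R$10,180.00 = R$3,784.51
Transit Levy: YTD R$675,940.00 ≥ cap R$621,640.00 → R$0.00
Total: R$3,784.51 + R$0.00 = R$3,784.51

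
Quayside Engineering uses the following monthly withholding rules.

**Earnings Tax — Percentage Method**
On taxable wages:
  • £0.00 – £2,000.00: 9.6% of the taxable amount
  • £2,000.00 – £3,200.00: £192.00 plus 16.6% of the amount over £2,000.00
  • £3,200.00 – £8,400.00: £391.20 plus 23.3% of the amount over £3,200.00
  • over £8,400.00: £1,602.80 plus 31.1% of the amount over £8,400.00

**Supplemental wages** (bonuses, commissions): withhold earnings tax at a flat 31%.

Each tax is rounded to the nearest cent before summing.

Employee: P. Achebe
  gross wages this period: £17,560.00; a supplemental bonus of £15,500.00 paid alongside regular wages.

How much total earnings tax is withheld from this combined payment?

£9,256.56

Earnings Tax: taxable = £17,560.00
  £1,602.80 + 31.1% × (£17,560.00 − £8,400.00) = £1,602.80 + 31.1% × £9,160.00 = £4,451.56
Supplemental (31% flat on bonus): 31% × £15,500.00 = £4,805.00
Total earnings tax: £4,451.56 + £4,805.00 = £9,256.56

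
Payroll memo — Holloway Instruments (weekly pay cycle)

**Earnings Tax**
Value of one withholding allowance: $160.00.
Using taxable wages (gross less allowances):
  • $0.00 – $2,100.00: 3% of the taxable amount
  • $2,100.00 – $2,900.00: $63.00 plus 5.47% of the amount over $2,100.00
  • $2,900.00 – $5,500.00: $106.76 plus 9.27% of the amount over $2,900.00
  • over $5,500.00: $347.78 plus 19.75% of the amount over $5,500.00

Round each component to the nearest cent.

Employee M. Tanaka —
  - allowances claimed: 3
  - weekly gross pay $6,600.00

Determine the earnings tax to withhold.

$470.23

Earnings Tax: taxable = $6,600.00 − 3×$160.00 = $6,120.00
  $347.78 + 19.75% × ($6,120.00 − $5,500.00) = $347.78 + 19.75% × $620.00 = $470.23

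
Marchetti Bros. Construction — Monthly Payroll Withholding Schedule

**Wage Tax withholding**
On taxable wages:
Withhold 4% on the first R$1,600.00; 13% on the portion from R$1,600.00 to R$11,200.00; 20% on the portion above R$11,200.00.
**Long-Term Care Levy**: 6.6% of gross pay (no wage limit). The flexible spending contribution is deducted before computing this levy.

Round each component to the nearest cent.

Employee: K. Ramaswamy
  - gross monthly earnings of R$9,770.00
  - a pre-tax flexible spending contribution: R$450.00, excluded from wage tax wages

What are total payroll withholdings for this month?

R$1,682.72

Wage Tax: taxable = R$9,770.00 − R$450.00 = R$9,320.00
  R$64.00 + 13% × (R$9,320.00 − R$1,600.00) = R$64.00 + 13% × R$7,720.00 = R$1,067.60
Long-Term Care Levy: 6.6% × R$9,320.00 = R$615.12
Total: R$1,067.60 + R$615.12 = R$1,682.72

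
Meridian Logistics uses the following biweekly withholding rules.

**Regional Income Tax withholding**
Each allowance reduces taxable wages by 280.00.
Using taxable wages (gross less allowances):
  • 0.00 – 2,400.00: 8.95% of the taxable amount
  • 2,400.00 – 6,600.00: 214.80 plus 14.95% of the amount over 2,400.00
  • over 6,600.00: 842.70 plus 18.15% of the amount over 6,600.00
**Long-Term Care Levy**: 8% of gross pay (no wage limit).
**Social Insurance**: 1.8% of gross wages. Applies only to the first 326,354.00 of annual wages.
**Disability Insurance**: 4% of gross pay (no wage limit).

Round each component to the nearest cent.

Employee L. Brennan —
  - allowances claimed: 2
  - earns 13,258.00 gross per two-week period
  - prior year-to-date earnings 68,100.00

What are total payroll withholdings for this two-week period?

3,779.09

Regional Income Tax: taxable = 13,258.00 − 2×280.00 = 12,698.00
  842.70 + 18.15% × (12,698.00 − 6,600.00) = 842.70 + 18.15% × 6,098.00 = 1,949.49
Long-Term Care Levy: 8% × 13,258.00 = 1,060.64
Social Insurance: 1.8% × 13,258.00 = 238.64
Disability Insurance: 4% × 13,258.00 = 530.32
Total: 1,949.49 + 1,060.64 + 238.64 + 530.32 = 3,779.09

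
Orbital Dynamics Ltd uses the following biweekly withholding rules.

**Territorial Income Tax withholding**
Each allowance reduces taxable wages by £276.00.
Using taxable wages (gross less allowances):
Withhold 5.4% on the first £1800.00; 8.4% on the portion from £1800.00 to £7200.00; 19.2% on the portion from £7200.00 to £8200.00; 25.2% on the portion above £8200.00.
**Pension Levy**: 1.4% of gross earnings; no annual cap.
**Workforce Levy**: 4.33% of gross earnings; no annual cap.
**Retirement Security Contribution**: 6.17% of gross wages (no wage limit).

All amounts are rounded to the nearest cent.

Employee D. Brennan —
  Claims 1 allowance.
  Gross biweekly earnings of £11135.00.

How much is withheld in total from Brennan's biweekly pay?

Territorial Income Tax: taxable = £11135.00 − 1×£276.00 = £10859.00
  £742.80 + 25.2% × (£10859.00 − £8200.00) = £742.80 + 25.2% × £2659.00 = £1412.87
Pension Levy: 1.4% × £11135.00 = £155.89
Workforce Levy: 4.33% × £11135.00 = £482.15
Retirement Security Contribution: 6.17% × £11135.00 = £687.03
Total: £1412.87 + £155.89 + £482.15 + £687.03 = £2737.94

£2737.94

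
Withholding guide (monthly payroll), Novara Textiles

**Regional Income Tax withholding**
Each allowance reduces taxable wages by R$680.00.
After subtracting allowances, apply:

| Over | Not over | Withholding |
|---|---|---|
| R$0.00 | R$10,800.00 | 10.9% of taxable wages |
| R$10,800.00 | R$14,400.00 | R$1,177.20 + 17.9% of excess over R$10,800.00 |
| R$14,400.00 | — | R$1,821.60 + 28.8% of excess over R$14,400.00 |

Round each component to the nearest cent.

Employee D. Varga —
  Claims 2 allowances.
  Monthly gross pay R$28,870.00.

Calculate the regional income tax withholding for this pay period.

Regional Income Tax: taxable = R$28,870.00 − 2×R$680.00 = R$27,510.00
  R$1,821.60 + 28.8% × (R$27,510.00 − R$14,400.00) = R$1,821.60 + 28.8% × R$13,110.00 = R$5,597.28

R$5,597.28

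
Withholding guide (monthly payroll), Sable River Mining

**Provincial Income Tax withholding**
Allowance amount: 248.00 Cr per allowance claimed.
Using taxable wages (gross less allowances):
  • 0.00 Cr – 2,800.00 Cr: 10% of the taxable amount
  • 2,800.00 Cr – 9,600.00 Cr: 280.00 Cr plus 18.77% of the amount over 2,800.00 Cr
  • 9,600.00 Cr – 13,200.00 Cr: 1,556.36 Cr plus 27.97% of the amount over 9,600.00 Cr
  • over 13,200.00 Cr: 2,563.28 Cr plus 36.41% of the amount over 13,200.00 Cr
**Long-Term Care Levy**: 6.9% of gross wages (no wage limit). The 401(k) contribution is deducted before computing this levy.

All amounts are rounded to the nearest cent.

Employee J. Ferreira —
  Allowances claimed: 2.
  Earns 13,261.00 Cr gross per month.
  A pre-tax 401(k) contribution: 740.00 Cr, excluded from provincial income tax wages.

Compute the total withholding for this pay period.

Provincial Income Tax: taxable = 13,261.00 Cr − 740.00 Cr − 2×248.00 Cr = 12,025.00 Cr
  1,556.36 Cr + 27.97% × (12,025.00 Cr − 9,600.00 Cr) = 1,556.36 Cr + 27.97% × 2,425.00 Cr = 2,234.63 Cr
Long-Term Care Levy: 6.9% × 12,521.00 Cr = 863.95 Cr
Total: 2,234.63 Cr + 863.95 Cr = 3,098.58 Cr

3,098.58 Cr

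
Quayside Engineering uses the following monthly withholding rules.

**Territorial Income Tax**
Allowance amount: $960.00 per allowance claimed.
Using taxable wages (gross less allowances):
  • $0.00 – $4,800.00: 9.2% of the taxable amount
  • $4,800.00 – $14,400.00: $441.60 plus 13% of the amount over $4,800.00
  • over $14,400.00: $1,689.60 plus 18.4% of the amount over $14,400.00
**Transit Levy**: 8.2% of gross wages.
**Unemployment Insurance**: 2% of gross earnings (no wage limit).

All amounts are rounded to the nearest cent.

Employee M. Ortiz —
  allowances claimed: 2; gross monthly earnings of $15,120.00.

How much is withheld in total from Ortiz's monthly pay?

Territorial Income Tax: taxable = $15,120.00 − 2×$960.00 = $13,200.00
  $441.60 + 13% × ($13,200.00 − $4,800.00) = $441.60 + 13% × $8,400.00 = $1,533.60
Transit Levy: 8.2% × $15,120.00 = $1,239.84
Unemployment Insurance: 2% × $15,120.00 = $302.40
Total: $1,533.60 + $1,239.84 + $302.40 = $3,075.84

$3,075.84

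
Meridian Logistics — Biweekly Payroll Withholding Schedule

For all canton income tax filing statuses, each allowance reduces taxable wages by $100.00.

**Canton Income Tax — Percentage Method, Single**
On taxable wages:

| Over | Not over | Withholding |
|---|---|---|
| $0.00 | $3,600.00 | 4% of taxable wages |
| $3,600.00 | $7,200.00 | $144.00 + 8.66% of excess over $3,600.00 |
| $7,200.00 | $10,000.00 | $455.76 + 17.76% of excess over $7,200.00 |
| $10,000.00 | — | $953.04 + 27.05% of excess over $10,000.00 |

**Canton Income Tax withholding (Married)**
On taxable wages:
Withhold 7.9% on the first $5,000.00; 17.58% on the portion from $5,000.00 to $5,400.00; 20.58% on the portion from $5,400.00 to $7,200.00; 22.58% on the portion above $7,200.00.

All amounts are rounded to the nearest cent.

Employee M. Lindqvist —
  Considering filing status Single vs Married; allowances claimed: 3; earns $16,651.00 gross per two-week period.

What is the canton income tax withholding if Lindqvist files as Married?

$2,902.06

Canton Income Tax (Married): taxable = $16,651.00 − 3×$100.00 = $16,351.00
  $835.76 + 22.58% × ($16,351.00 − $7,200.00) = $835.76 + 22.58% × $9,151.00 = $2,902.06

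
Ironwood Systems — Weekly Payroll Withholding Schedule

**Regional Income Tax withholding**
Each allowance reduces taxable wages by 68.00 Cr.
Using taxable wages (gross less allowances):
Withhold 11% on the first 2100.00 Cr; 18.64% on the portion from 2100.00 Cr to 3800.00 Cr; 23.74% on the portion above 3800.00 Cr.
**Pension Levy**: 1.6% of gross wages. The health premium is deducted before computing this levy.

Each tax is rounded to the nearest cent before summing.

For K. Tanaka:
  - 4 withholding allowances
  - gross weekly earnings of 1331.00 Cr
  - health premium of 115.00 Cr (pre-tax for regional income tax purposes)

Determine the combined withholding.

123.30 Cr

Regional Income Tax: taxable = 1331.00 Cr − 115.00 Cr − 4×68.00 Cr = 944.00 Cr
  11% × 944.00 Cr = 103.84 Cr
Pension Levy: 1.6% × 1216.00 Cr = 19.46 Cr
Total: 103.84 Cr + 19.46 Cr = 123.30 Cr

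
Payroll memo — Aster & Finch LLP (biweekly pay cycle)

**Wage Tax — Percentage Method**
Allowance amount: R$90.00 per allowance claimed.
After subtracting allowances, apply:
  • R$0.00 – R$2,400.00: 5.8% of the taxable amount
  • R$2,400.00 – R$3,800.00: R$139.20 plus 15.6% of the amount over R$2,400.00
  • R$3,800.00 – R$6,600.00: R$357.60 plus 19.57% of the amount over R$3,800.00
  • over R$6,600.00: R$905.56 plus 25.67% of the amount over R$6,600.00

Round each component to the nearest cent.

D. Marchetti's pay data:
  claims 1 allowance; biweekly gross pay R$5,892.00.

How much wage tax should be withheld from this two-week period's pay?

R$749.39

Wage Tax: taxable = R$5,892.00 − 1×R$90.00 = R$5,802.00
  R$357.60 + 19.57% × (R$5,802.00 − R$3,800.00) = R$357.60 + 19.57% × R$2,002.00 = R$749.39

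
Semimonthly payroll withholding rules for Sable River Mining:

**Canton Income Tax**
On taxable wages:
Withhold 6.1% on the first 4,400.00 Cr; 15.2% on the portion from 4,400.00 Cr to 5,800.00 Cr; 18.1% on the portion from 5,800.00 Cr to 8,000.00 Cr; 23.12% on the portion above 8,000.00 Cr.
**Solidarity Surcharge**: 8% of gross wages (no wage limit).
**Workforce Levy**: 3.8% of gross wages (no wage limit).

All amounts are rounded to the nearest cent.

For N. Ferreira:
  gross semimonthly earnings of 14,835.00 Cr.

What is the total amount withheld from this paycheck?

Canton Income Tax: taxable = 14,835.00 Cr
  879.40 Cr + 23.12% × (14,835.00 Cr − 8,000.00 Cr) = 879.40 Cr + 23.12% × 6,835.00 Cr = 2,459.65 Cr
Solidarity Surcharge: 8% × 14,835.00 Cr = 1,186.80 Cr
Workforce Levy: 3.8% × 14,835.00 Cr = 563.73 Cr
Total: 2,459.65 Cr + 1,186.80 Cr + 563.73 Cr = 4,210.18 Cr

4,210.18 Cr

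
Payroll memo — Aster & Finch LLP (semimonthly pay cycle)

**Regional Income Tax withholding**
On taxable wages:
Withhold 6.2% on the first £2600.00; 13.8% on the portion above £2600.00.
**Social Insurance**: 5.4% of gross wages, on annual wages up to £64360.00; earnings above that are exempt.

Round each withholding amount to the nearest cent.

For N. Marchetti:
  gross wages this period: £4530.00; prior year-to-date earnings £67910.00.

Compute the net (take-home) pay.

Regional Income Tax: taxable = £4530.00
  £161.20 + 13.8% × (£4530.00 − £2600.00) = £161.20 + 13.8% × £1930.00 = £427.54
Social Insurance: YTD £67910.00 ≥ cap £64360.00 → £0.00
Total withheld: £427.54 + £0.00 = £427.54
Net pay: £4530.00 − £427.54 = £4102.46

£4102.46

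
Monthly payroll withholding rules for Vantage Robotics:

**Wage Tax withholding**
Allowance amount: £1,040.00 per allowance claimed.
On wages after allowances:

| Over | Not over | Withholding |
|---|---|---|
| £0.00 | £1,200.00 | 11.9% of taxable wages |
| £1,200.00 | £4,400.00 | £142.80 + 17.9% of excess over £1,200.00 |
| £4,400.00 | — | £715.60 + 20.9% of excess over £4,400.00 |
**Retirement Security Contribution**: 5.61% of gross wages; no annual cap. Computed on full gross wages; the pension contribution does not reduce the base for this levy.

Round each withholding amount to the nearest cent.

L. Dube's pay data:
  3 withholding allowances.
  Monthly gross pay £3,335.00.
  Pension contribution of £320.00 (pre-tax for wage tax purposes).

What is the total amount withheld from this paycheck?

£187.09

Wage Tax: taxable = £3,335.00 − £320.00 − 3×£1,040.00 = £-105.00
  Taxable ≤ 0 → £0.00
Retirement Security Contribution: 5.61% × £3,335.00 = £187.09
Total: £0.00 + £187.09 = £187.09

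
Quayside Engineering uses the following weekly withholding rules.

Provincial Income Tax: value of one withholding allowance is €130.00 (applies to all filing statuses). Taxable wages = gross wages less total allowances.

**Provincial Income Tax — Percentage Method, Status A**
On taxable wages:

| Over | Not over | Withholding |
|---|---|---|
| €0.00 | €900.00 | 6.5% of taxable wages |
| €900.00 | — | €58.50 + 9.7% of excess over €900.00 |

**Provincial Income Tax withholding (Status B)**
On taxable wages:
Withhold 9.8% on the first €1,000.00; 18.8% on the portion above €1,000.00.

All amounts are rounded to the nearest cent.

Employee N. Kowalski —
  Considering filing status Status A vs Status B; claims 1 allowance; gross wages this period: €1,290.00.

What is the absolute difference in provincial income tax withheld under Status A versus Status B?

Provincial Income Tax (Status A): taxable = €1,290.00 − 1×€130.00 = €1,160.00
  €58.50 + 9.7% × (€1,160.00 − €900.00) = €58.50 + 9.7% × €260.00 = €83.72
Provincial Income Tax (Status B): taxable = €1,290.00 − 1×€130.00 = €1,160.00
  €98.00 + 18.8% × (€1,160.00 − €1,000.00) = €98.00 + 18.8% × €160.00 = €128.08
Difference: |€83.72 − €128.08| = €44.36 (higher under Status B)

€44.36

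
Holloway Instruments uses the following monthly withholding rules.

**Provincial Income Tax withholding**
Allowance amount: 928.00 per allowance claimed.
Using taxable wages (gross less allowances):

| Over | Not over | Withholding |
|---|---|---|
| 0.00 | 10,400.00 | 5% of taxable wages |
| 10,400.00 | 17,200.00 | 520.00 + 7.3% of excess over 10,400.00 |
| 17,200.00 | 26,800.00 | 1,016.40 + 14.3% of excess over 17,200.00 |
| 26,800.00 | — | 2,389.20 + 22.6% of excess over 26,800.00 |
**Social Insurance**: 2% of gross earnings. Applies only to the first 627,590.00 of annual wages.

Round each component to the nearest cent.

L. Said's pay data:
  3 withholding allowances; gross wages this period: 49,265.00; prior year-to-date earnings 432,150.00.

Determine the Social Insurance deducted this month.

985.30

Social Insurance: 2% × 49,265.00 = 985.30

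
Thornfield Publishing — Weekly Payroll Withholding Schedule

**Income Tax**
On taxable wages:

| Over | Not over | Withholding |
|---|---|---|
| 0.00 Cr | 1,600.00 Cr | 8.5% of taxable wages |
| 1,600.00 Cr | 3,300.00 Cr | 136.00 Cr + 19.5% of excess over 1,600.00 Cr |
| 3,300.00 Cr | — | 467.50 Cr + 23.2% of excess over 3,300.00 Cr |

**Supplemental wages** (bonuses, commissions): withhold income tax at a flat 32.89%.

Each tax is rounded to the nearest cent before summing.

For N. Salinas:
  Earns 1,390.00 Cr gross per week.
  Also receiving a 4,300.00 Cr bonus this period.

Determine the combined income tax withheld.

1,532.42 Cr

Income Tax: taxable = 1,390.00 Cr
  8.5% × 1,390.00 Cr = 118.15 Cr
Supplemental (32.89% flat on bonus): 32.89% × 4,300.00 Cr = 1,414.27 Cr
Total income tax: 118.15 Cr + 1,414.27 Cr = 1,532.42 Cr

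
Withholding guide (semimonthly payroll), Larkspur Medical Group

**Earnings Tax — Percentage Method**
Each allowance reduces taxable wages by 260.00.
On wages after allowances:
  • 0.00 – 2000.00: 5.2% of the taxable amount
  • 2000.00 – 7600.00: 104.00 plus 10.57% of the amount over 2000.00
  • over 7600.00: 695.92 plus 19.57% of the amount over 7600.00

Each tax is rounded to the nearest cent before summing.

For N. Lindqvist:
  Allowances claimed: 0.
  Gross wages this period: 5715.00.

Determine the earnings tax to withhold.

496.68

Earnings Tax: taxable = 5715.00
  104.00 + 10.57% × (5715.00 − 2000.00) = 104.00 + 10.57% × 3715.00 = 496.68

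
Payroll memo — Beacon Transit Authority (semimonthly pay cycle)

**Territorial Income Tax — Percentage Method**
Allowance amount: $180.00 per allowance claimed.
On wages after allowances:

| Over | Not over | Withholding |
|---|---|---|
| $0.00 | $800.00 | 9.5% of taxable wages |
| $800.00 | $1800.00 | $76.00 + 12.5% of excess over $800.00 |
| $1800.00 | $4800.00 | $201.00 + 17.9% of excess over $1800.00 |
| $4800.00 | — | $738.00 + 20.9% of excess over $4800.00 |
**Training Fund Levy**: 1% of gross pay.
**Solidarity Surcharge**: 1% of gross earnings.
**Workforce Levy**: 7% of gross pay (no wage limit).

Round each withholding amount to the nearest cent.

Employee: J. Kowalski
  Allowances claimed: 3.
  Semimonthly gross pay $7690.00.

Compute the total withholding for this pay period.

$1921.25

Territorial Income Tax: taxable = $7690.00 − 3×$180.00 = $7150.00
  $738.00 + 20.9% × ($7150.00 − $4800.00) = $738.00 + 20.9% × $2350.00 = $1229.15
Training Fund Levy: 1% × $7690.00 = $76.90
Solidarity Surcharge: 1% × $7690.00 = $76.90
Workforce Levy: 7% × $7690.00 = $538.30
Total: $1229.15 + $76.90 + $76.90 + $538.30 = $1921.25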